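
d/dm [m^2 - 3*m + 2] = 2*m - 3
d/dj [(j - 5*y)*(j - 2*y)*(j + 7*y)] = 3*j^2 - 39*y^2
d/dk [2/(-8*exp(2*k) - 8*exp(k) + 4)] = (2*exp(k) + 1)*exp(k)/(2*exp(2*k) + 2*exp(k) - 1)^2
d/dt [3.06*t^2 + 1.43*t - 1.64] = 6.12*t + 1.43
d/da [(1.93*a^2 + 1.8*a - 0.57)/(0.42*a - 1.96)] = (0.8106*a^2 - 7.5656*a - 3.2886)/(0.1764*a^2 - 1.6464*a + 3.8416)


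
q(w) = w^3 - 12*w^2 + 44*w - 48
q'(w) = 3*w^2 - 24*w + 44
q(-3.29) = -358.26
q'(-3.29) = 155.43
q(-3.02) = -317.87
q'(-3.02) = 143.84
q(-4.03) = -485.66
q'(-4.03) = 189.44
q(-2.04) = -196.19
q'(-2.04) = 105.44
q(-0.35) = -64.91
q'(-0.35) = 52.77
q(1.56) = -4.77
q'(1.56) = 13.86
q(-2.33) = -228.32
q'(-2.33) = 116.21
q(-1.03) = -107.14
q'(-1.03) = 71.90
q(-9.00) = -2145.00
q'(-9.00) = 503.00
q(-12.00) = -4032.00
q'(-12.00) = 764.00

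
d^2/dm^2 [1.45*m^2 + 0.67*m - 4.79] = 2.90000000000000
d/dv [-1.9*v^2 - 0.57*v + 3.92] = -3.8*v - 0.57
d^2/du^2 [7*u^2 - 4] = 14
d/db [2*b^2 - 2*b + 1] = 4*b - 2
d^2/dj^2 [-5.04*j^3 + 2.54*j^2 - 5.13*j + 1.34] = 5.08 - 30.24*j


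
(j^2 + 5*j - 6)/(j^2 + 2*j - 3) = (j + 6)/(j + 3)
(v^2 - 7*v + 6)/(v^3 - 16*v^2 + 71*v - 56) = (v - 6)/(v^2 - 15*v + 56)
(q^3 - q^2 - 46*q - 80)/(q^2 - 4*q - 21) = (-q^3 + q^2 + 46*q + 80)/(-q^2 + 4*q + 21)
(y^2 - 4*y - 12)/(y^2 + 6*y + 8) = (y - 6)/(y + 4)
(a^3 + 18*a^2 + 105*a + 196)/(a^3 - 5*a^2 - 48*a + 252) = (a^2 + 11*a + 28)/(a^2 - 12*a + 36)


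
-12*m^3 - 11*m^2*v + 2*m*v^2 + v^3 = (-3*m + v)*(m + v)*(4*m + v)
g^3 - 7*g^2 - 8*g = g*(g - 8)*(g + 1)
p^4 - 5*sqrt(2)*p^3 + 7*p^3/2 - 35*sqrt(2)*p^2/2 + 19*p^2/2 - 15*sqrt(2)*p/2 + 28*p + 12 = (p + 1/2)*(p + 3)*(p - 4*sqrt(2))*(p - sqrt(2))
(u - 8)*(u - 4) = u^2 - 12*u + 32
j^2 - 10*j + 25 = (j - 5)^2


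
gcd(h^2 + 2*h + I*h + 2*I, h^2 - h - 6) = h + 2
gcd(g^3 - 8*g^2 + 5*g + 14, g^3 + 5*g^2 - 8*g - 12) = g^2 - g - 2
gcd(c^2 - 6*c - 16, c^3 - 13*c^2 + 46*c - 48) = c - 8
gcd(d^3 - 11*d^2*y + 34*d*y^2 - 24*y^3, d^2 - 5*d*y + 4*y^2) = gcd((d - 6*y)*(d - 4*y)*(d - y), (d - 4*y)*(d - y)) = d^2 - 5*d*y + 4*y^2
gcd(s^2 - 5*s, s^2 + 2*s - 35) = s - 5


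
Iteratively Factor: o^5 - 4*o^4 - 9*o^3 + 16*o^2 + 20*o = (o - 5)*(o^4 + o^3 - 4*o^2 - 4*o) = o*(o - 5)*(o^3 + o^2 - 4*o - 4) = o*(o - 5)*(o - 2)*(o^2 + 3*o + 2) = o*(o - 5)*(o - 2)*(o + 1)*(o + 2)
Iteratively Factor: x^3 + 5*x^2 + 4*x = (x + 1)*(x^2 + 4*x) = (x + 1)*(x + 4)*(x)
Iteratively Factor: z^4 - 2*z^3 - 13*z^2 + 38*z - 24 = (z - 2)*(z^3 - 13*z + 12) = (z - 2)*(z - 1)*(z^2 + z - 12) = (z - 2)*(z - 1)*(z + 4)*(z - 3)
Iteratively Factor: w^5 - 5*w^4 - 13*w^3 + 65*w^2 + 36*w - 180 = (w - 2)*(w^4 - 3*w^3 - 19*w^2 + 27*w + 90) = (w - 2)*(w + 3)*(w^3 - 6*w^2 - w + 30) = (w - 2)*(w + 2)*(w + 3)*(w^2 - 8*w + 15) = (w - 3)*(w - 2)*(w + 2)*(w + 3)*(w - 5)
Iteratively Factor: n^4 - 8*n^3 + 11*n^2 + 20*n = (n - 5)*(n^3 - 3*n^2 - 4*n) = n*(n - 5)*(n^2 - 3*n - 4) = n*(n - 5)*(n - 4)*(n + 1)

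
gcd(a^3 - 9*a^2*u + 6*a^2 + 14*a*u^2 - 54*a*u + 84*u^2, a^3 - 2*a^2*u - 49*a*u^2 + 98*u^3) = a^2 - 9*a*u + 14*u^2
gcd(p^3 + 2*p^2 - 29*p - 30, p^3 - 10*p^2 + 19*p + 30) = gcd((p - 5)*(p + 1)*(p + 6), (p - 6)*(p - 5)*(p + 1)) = p^2 - 4*p - 5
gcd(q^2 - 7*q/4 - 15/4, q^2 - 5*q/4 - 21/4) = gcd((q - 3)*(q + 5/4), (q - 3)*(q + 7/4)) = q - 3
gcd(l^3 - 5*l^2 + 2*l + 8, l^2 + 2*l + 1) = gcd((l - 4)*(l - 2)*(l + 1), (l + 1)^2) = l + 1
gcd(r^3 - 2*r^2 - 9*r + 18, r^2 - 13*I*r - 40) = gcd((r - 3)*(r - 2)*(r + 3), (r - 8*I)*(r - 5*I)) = 1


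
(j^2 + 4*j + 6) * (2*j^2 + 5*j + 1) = 2*j^4 + 13*j^3 + 33*j^2 + 34*j + 6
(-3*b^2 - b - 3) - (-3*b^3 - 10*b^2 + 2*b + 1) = 3*b^3 + 7*b^2 - 3*b - 4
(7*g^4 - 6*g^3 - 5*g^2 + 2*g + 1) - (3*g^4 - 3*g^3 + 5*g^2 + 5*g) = 4*g^4 - 3*g^3 - 10*g^2 - 3*g + 1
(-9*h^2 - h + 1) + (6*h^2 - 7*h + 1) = -3*h^2 - 8*h + 2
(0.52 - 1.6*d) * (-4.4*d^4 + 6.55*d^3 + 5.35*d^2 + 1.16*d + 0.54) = 7.04*d^5 - 12.768*d^4 - 5.154*d^3 + 0.926*d^2 - 0.2608*d + 0.2808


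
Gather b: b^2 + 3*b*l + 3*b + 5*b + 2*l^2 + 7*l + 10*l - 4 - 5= b^2 + b*(3*l + 8) + 2*l^2 + 17*l - 9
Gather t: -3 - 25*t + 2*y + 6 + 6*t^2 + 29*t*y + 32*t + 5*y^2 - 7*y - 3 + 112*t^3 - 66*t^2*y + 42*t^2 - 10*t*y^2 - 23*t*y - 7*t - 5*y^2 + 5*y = 112*t^3 + t^2*(48 - 66*y) + t*(-10*y^2 + 6*y)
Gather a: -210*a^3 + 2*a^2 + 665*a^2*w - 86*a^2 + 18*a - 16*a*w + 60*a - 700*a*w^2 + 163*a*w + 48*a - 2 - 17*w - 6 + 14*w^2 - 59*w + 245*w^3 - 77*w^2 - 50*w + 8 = -210*a^3 + a^2*(665*w - 84) + a*(-700*w^2 + 147*w + 126) + 245*w^3 - 63*w^2 - 126*w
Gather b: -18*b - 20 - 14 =-18*b - 34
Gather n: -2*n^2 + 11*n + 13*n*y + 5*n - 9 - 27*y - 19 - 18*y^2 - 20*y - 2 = -2*n^2 + n*(13*y + 16) - 18*y^2 - 47*y - 30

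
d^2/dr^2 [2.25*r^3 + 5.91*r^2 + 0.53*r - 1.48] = 13.5*r + 11.82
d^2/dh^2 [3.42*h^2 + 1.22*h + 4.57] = 6.84000000000000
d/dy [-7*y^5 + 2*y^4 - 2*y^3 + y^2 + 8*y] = -35*y^4 + 8*y^3 - 6*y^2 + 2*y + 8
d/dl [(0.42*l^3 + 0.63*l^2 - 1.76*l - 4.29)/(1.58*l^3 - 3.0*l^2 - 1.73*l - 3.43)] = (-2.2554*l^4 + 4.1084*l^3 + 9.6429*l^2 - 30.0618*l - 1.3849)/(2.4964*l^6 - 9.48*l^5 + 3.5332*l^4 - 0.458800000000002*l^3 + 23.5729*l^2 + 11.8678*l + 11.7649)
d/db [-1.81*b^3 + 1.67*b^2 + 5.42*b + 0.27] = -5.43*b^2 + 3.34*b + 5.42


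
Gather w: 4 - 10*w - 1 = 3 - 10*w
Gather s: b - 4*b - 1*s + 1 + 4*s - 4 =-3*b + 3*s - 3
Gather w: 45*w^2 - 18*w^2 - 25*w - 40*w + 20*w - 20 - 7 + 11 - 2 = 27*w^2 - 45*w - 18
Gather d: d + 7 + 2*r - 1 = d + 2*r + 6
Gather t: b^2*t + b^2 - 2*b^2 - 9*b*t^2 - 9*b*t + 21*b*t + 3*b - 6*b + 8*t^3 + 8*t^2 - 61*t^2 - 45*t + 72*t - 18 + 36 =-b^2 - 3*b + 8*t^3 + t^2*(-9*b - 53) + t*(b^2 + 12*b + 27) + 18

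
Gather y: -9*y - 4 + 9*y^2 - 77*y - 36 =9*y^2 - 86*y - 40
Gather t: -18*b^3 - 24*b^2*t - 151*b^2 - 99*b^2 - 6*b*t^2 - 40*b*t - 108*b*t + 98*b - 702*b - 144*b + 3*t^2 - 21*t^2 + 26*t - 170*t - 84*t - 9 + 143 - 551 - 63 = -18*b^3 - 250*b^2 - 748*b + t^2*(-6*b - 18) + t*(-24*b^2 - 148*b - 228) - 480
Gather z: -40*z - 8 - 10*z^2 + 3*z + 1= -10*z^2 - 37*z - 7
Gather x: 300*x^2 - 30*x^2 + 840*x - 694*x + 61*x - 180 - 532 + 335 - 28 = 270*x^2 + 207*x - 405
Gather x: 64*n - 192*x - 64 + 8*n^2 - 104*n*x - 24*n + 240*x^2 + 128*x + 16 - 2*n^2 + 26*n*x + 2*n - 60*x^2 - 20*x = 6*n^2 + 42*n + 180*x^2 + x*(-78*n - 84) - 48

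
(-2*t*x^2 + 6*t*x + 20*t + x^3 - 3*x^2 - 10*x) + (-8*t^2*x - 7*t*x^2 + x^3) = -8*t^2*x - 9*t*x^2 + 6*t*x + 20*t + 2*x^3 - 3*x^2 - 10*x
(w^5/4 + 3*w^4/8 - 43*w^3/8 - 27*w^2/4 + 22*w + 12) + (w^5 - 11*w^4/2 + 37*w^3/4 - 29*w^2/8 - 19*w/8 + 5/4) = 5*w^5/4 - 41*w^4/8 + 31*w^3/8 - 83*w^2/8 + 157*w/8 + 53/4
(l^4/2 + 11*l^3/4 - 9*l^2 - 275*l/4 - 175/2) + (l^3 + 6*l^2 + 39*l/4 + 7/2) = l^4/2 + 15*l^3/4 - 3*l^2 - 59*l - 84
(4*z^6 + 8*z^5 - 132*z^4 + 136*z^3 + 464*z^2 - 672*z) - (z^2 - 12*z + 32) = 4*z^6 + 8*z^5 - 132*z^4 + 136*z^3 + 463*z^2 - 660*z - 32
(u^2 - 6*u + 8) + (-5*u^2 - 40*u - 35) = -4*u^2 - 46*u - 27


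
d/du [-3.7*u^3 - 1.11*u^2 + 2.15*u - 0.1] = -11.1*u^2 - 2.22*u + 2.15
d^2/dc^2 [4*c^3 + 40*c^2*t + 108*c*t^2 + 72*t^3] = 24*c + 80*t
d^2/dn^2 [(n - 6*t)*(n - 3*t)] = 2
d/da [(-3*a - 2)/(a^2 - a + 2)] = (-3*a^2 + 3*a + (2*a - 1)*(3*a + 2) - 6)/(a^2 - a + 2)^2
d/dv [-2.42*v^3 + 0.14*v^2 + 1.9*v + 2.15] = -7.26*v^2 + 0.28*v + 1.9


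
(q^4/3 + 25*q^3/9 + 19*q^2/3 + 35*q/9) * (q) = q^5/3 + 25*q^4/9 + 19*q^3/3 + 35*q^2/9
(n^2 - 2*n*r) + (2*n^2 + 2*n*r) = 3*n^2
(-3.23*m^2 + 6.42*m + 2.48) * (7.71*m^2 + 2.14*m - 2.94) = -24.9033*m^4 + 42.586*m^3 + 42.3558*m^2 - 13.5676*m - 7.2912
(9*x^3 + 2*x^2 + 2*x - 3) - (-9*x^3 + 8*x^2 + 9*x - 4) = 18*x^3 - 6*x^2 - 7*x + 1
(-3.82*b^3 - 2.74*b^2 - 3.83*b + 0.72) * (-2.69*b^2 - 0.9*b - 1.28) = 10.2758*b^5 + 10.8086*b^4 + 17.6583*b^3 + 5.0174*b^2 + 4.2544*b - 0.9216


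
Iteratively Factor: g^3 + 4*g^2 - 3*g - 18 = (g - 2)*(g^2 + 6*g + 9) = (g - 2)*(g + 3)*(g + 3)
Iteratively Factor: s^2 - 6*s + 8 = (s - 4)*(s - 2)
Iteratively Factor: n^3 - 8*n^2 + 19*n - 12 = (n - 3)*(n^2 - 5*n + 4) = (n - 3)*(n - 1)*(n - 4)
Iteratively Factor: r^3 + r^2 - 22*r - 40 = (r + 4)*(r^2 - 3*r - 10) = (r - 5)*(r + 4)*(r + 2)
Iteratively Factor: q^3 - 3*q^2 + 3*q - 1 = (q - 1)*(q^2 - 2*q + 1) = (q - 1)^2*(q - 1)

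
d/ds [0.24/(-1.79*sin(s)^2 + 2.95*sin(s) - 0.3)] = (0.8592*sin(s) - 0.708)*cos(s)/(1.79*sin(s)^2 - 2.95*sin(s) + 0.3)^2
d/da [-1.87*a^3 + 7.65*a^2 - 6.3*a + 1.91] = -5.61*a^2 + 15.3*a - 6.3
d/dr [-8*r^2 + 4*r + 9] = 4 - 16*r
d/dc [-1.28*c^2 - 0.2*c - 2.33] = -2.56*c - 0.2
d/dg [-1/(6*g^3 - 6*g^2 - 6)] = g*(3*g - 2)/(6*(-g^3 + g^2 + 1)^2)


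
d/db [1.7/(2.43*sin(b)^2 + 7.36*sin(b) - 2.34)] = -(8.262*sin(b) + 12.512)*cos(b)/(2.43*sin(b)^2 + 7.36*sin(b) - 2.34)^2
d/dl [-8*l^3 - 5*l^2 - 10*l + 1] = -24*l^2 - 10*l - 10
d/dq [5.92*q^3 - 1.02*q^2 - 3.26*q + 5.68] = 17.76*q^2 - 2.04*q - 3.26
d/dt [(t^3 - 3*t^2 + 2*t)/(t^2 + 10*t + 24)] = (t^4 + 20*t^3 + 40*t^2 - 144*t + 48)/(t^4 + 20*t^3 + 148*t^2 + 480*t + 576)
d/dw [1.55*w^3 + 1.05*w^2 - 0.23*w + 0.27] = 4.65*w^2 + 2.1*w - 0.23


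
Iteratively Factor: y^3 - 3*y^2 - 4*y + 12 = (y - 2)*(y^2 - y - 6) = (y - 2)*(y + 2)*(y - 3)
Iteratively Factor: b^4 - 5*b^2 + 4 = (b + 2)*(b^3 - 2*b^2 - b + 2) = (b + 1)*(b + 2)*(b^2 - 3*b + 2) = (b - 1)*(b + 1)*(b + 2)*(b - 2)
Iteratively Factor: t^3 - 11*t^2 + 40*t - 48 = (t - 4)*(t^2 - 7*t + 12) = (t - 4)^2*(t - 3)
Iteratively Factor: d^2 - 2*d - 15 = (d + 3)*(d - 5)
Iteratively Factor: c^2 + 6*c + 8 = (c + 4)*(c + 2)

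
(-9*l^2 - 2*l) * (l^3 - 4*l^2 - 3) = -9*l^5 + 34*l^4 + 8*l^3 + 27*l^2 + 6*l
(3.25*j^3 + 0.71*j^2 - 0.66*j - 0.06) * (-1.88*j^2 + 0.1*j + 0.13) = -6.11*j^5 - 1.0098*j^4 + 1.7343*j^3 + 0.1391*j^2 - 0.0918*j - 0.0078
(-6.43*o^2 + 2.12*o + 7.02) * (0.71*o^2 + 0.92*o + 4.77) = -4.5653*o^4 - 4.4104*o^3 - 23.7365*o^2 + 16.5708*o + 33.4854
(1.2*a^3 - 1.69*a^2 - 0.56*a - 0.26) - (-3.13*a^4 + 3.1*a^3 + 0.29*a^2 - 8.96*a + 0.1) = 3.13*a^4 - 1.9*a^3 - 1.98*a^2 + 8.4*a - 0.36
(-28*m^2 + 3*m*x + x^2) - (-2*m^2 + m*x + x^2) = -26*m^2 + 2*m*x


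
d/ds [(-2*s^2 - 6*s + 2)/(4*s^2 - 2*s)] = (7*s^2 - 4*s + 1)/(s^2*(4*s^2 - 4*s + 1))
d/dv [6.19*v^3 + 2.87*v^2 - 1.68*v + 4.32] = 18.57*v^2 + 5.74*v - 1.68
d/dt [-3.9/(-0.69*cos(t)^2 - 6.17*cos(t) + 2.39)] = (5.382*cos(t) + 24.063)*sin(t)/(0.69*cos(t)^2 + 6.17*cos(t) - 2.39)^2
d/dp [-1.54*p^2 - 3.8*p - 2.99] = -3.08*p - 3.8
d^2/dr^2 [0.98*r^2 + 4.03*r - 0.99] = 1.96000000000000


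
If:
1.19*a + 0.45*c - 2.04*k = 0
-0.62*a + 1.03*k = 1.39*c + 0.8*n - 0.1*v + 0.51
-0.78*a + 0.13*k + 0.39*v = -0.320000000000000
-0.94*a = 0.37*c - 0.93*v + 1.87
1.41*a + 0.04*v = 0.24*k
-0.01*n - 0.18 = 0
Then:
No Solution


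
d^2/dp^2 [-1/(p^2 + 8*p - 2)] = 2*(p^2 + 8*p - 4*(p + 4)^2 - 2)/(p^2 + 8*p - 2)^3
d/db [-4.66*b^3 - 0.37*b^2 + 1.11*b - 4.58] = -13.98*b^2 - 0.74*b + 1.11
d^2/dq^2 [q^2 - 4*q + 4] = 2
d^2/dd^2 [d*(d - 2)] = 2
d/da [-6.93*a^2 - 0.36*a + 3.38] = -13.86*a - 0.36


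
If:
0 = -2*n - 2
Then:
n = -1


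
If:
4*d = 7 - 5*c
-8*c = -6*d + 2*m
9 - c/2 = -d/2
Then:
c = 79/9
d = -83/9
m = -565/9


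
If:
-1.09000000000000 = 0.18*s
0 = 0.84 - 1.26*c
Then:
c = 0.67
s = -6.06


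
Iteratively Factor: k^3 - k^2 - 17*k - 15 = (k + 1)*(k^2 - 2*k - 15) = (k + 1)*(k + 3)*(k - 5)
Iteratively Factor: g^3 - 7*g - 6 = (g - 3)*(g^2 + 3*g + 2) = (g - 3)*(g + 1)*(g + 2)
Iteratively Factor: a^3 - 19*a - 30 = (a + 2)*(a^2 - 2*a - 15) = (a + 2)*(a + 3)*(a - 5)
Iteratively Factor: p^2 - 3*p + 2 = (p - 1)*(p - 2)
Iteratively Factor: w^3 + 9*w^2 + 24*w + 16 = (w + 4)*(w^2 + 5*w + 4) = (w + 4)^2*(w + 1)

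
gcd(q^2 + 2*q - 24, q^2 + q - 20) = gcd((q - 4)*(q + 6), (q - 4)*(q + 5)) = q - 4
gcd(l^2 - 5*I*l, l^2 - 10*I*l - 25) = l - 5*I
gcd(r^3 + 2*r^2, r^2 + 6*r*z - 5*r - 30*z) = 1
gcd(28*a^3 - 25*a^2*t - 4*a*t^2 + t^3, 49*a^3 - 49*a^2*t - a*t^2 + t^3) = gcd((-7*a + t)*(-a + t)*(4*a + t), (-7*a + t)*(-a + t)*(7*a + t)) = 7*a^2 - 8*a*t + t^2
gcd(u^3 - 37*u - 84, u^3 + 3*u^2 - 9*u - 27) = u + 3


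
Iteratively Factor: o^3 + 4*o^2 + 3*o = (o)*(o^2 + 4*o + 3) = o*(o + 1)*(o + 3)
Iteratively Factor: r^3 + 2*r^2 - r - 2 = (r - 1)*(r^2 + 3*r + 2) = (r - 1)*(r + 2)*(r + 1)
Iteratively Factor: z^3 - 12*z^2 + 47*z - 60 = (z - 4)*(z^2 - 8*z + 15) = (z - 4)*(z - 3)*(z - 5)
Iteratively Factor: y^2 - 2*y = (y)*(y - 2)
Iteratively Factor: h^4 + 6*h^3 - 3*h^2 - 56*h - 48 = (h - 3)*(h^3 + 9*h^2 + 24*h + 16) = (h - 3)*(h + 1)*(h^2 + 8*h + 16) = (h - 3)*(h + 1)*(h + 4)*(h + 4)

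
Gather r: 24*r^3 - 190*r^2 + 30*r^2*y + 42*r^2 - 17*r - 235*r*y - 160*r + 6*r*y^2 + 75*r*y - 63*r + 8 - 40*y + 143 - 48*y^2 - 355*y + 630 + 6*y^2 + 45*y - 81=24*r^3 + r^2*(30*y - 148) + r*(6*y^2 - 160*y - 240) - 42*y^2 - 350*y + 700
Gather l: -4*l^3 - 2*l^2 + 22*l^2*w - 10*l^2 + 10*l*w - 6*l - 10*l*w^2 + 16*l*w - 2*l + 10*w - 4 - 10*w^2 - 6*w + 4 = -4*l^3 + l^2*(22*w - 12) + l*(-10*w^2 + 26*w - 8) - 10*w^2 + 4*w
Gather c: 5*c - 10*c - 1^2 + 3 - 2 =-5*c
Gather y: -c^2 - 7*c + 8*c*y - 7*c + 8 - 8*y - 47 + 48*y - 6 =-c^2 - 14*c + y*(8*c + 40) - 45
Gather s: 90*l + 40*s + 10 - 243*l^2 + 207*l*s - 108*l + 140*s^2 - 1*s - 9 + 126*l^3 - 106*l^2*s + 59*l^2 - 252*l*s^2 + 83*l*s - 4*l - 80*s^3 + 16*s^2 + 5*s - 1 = 126*l^3 - 184*l^2 - 22*l - 80*s^3 + s^2*(156 - 252*l) + s*(-106*l^2 + 290*l + 44)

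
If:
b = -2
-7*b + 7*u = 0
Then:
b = -2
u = -2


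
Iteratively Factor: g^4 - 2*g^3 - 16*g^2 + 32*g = (g - 2)*(g^3 - 16*g) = g*(g - 2)*(g^2 - 16) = g*(g - 2)*(g + 4)*(g - 4)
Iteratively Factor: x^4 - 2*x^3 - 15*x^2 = (x)*(x^3 - 2*x^2 - 15*x) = x*(x + 3)*(x^2 - 5*x) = x^2*(x + 3)*(x - 5)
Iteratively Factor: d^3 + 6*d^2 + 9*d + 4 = (d + 4)*(d^2 + 2*d + 1) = (d + 1)*(d + 4)*(d + 1)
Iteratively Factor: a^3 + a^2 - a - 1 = (a + 1)*(a^2 - 1) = (a + 1)^2*(a - 1)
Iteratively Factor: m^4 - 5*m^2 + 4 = (m + 1)*(m^3 - m^2 - 4*m + 4) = (m - 1)*(m + 1)*(m^2 - 4) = (m - 2)*(m - 1)*(m + 1)*(m + 2)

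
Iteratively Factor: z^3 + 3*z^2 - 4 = (z + 2)*(z^2 + z - 2) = (z - 1)*(z + 2)*(z + 2)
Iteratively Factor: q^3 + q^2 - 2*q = (q - 1)*(q^2 + 2*q) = (q - 1)*(q + 2)*(q)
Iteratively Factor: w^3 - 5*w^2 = (w - 5)*(w^2) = w*(w - 5)*(w)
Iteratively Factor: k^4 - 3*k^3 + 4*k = (k - 2)*(k^3 - k^2 - 2*k) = (k - 2)*(k + 1)*(k^2 - 2*k) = k*(k - 2)*(k + 1)*(k - 2)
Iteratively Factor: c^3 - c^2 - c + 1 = (c - 1)*(c^2 - 1) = (c - 1)^2*(c + 1)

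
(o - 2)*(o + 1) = o^2 - o - 2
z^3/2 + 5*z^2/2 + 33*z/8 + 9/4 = (z/2 + 1)*(z + 3/2)^2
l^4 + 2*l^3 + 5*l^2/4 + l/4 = l*(l + 1/2)^2*(l + 1)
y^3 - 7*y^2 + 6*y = y*(y - 6)*(y - 1)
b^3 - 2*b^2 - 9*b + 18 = (b - 3)*(b - 2)*(b + 3)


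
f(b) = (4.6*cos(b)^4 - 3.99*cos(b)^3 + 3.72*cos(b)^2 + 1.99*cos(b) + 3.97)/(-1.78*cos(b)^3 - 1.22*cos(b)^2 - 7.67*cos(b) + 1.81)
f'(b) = (-5.34*sin(b)*cos(b)^2 - 2.44*sin(b)*cos(b) - 7.67*sin(b))*(4.6*cos(b)^4 - 3.99*cos(b)^3 + 3.72*cos(b)^2 + 1.99*cos(b) + 3.97)/(-1.78*cos(b)^3 - 1.22*cos(b)^2 - 7.67*cos(b) + 1.81)^2 + (-18.4*sin(b)*cos(b)^3 + 11.97*sin(b)*cos(b)^2 - 7.44*sin(b)*cos(b) - 1.99*sin(b))/(-1.78*cos(b)^3 - 1.22*cos(b)^2 - 7.67*cos(b) + 1.81) = (8.188*cos(b)^6 + 11.224*cos(b)^5 + 94.3566*cos(b)^4 - 101.595*cos(b)^3 + 26.5705*cos(b)^2 - 23.1532*cos(b) - 34.0518)*sin(b)/(3.1684*cos(b)^6 + 4.3432*cos(b)^5 + 28.7936*cos(b)^4 + 12.2712*cos(b)^3 + 54.4125*cos(b)^2 - 27.7654*cos(b) + 3.2761)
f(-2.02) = 0.85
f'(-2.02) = 0.26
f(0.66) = -1.31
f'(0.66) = -0.77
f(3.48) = 1.31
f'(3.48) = -0.63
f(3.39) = 1.36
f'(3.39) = -0.49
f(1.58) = 2.10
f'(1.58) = -9.57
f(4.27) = 0.85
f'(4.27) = 0.30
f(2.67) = 1.22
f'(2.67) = 0.78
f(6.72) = -1.20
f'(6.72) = -0.26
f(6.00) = -1.17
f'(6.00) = 0.11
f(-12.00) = -1.25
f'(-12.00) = -0.49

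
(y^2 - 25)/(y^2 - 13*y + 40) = (y + 5)/(y - 8)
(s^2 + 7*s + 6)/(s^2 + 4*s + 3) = (s + 6)/(s + 3)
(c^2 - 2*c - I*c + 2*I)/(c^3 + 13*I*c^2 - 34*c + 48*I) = (c - 2)/(c^2 + 14*I*c - 48)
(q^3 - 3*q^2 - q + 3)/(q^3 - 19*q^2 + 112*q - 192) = (q^2 - 1)/(q^2 - 16*q + 64)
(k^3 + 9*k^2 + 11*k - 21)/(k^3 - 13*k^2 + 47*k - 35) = (k^2 + 10*k + 21)/(k^2 - 12*k + 35)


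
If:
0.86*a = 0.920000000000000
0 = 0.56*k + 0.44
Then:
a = 1.07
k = -0.79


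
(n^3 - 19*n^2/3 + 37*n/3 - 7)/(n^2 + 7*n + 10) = (3*n^3 - 19*n^2 + 37*n - 21)/(3*(n^2 + 7*n + 10))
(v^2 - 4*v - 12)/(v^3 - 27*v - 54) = (v + 2)/(v^2 + 6*v + 9)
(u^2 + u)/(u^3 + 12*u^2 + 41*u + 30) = u/(u^2 + 11*u + 30)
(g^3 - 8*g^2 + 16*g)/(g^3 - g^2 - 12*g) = (g - 4)/(g + 3)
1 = 1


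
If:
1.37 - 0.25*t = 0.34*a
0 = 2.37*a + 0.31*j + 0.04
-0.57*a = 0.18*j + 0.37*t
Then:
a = 1.53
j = -11.83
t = 3.40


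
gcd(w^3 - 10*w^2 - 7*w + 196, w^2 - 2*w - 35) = w - 7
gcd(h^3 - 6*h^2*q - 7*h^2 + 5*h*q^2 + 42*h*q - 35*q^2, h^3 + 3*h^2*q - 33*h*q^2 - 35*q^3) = -h + 5*q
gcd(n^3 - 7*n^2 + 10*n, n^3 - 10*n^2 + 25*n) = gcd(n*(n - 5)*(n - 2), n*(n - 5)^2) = n^2 - 5*n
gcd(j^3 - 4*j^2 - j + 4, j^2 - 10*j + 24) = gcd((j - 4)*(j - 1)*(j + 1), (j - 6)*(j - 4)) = j - 4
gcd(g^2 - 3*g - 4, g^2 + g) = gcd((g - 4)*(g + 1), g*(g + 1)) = g + 1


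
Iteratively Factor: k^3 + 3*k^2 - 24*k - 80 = (k + 4)*(k^2 - k - 20) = (k - 5)*(k + 4)*(k + 4)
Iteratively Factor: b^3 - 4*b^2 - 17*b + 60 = (b - 5)*(b^2 + b - 12) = (b - 5)*(b - 3)*(b + 4)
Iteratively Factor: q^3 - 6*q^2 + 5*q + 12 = (q - 4)*(q^2 - 2*q - 3) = (q - 4)*(q + 1)*(q - 3)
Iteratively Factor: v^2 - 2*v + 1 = (v - 1)*(v - 1)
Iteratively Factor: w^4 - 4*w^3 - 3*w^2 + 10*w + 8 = (w + 1)*(w^3 - 5*w^2 + 2*w + 8) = (w - 4)*(w + 1)*(w^2 - w - 2) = (w - 4)*(w + 1)^2*(w - 2)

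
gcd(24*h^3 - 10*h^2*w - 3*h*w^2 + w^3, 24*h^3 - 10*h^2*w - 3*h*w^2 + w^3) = 24*h^3 - 10*h^2*w - 3*h*w^2 + w^3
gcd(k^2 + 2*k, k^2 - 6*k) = k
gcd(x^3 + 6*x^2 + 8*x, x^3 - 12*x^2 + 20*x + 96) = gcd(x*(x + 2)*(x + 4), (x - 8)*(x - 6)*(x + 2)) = x + 2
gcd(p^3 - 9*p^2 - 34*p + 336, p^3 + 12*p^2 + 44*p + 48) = p + 6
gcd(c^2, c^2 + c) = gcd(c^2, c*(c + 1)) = c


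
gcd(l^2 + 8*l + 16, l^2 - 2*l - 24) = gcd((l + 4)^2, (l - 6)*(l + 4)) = l + 4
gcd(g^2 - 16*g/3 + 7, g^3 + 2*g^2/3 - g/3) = 1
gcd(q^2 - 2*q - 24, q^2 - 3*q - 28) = q + 4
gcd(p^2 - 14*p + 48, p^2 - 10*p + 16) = p - 8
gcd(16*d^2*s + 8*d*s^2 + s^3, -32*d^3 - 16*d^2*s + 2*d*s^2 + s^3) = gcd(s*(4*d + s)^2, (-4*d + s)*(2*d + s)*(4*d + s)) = 4*d + s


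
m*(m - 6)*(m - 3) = m^3 - 9*m^2 + 18*m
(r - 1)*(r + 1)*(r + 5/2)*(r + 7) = r^4 + 19*r^3/2 + 33*r^2/2 - 19*r/2 - 35/2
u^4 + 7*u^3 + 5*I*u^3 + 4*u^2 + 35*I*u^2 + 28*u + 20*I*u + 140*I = (u + 7)*(u - 2*I)*(u + 2*I)*(u + 5*I)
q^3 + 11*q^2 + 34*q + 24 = (q + 1)*(q + 4)*(q + 6)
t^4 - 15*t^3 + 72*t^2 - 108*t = t*(t - 6)^2*(t - 3)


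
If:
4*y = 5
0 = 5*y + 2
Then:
No Solution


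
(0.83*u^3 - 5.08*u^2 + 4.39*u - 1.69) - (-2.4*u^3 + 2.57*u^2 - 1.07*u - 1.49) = 3.23*u^3 - 7.65*u^2 + 5.46*u - 0.2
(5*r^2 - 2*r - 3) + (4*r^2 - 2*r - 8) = 9*r^2 - 4*r - 11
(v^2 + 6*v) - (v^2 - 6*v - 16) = 12*v + 16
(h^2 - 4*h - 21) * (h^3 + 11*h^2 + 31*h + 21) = h^5 + 7*h^4 - 34*h^3 - 334*h^2 - 735*h - 441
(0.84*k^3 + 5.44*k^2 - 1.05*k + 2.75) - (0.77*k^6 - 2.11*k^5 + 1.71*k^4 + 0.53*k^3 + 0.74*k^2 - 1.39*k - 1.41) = -0.77*k^6 + 2.11*k^5 - 1.71*k^4 + 0.31*k^3 + 4.7*k^2 + 0.34*k + 4.16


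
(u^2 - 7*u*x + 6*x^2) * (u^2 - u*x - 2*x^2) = u^4 - 8*u^3*x + 11*u^2*x^2 + 8*u*x^3 - 12*x^4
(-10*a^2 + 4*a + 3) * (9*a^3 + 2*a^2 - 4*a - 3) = -90*a^5 + 16*a^4 + 75*a^3 + 20*a^2 - 24*a - 9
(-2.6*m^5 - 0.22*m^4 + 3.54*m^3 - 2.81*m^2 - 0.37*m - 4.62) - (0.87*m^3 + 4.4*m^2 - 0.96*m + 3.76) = -2.6*m^5 - 0.22*m^4 + 2.67*m^3 - 7.21*m^2 + 0.59*m - 8.38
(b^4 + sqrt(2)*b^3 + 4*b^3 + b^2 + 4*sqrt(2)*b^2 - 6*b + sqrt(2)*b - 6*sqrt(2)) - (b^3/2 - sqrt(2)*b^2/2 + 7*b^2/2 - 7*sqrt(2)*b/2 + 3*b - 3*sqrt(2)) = b^4 + sqrt(2)*b^3 + 7*b^3/2 - 5*b^2/2 + 9*sqrt(2)*b^2/2 - 9*b + 9*sqrt(2)*b/2 - 3*sqrt(2)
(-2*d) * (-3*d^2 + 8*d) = 6*d^3 - 16*d^2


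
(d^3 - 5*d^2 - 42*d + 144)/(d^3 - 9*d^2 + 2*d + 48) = (d + 6)/(d + 2)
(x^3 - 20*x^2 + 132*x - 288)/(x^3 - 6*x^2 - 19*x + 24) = (x^2 - 12*x + 36)/(x^2 + 2*x - 3)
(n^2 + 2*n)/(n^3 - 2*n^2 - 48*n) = (n + 2)/(n^2 - 2*n - 48)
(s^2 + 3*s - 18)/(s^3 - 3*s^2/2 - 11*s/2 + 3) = 2*(s + 6)/(2*s^2 + 3*s - 2)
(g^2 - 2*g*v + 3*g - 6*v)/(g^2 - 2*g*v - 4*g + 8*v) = (g + 3)/(g - 4)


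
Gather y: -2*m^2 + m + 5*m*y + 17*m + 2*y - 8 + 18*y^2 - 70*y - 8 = -2*m^2 + 18*m + 18*y^2 + y*(5*m - 68) - 16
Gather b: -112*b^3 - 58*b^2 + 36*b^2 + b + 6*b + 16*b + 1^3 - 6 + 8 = -112*b^3 - 22*b^2 + 23*b + 3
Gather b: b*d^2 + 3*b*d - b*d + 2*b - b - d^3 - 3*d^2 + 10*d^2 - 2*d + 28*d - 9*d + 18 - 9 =b*(d^2 + 2*d + 1) - d^3 + 7*d^2 + 17*d + 9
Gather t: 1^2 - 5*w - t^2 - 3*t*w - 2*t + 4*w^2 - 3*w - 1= -t^2 + t*(-3*w - 2) + 4*w^2 - 8*w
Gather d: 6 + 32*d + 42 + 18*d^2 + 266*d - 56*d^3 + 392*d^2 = -56*d^3 + 410*d^2 + 298*d + 48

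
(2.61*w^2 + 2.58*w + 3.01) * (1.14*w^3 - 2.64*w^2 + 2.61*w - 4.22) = 2.9754*w^5 - 3.9492*w^4 + 3.4323*w^3 - 12.2268*w^2 - 3.0315*w - 12.7022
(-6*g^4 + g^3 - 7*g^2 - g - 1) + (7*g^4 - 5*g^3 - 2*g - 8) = g^4 - 4*g^3 - 7*g^2 - 3*g - 9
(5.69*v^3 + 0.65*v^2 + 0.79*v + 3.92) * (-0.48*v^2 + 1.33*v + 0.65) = -2.7312*v^5 + 7.2557*v^4 + 4.1838*v^3 - 0.4084*v^2 + 5.7271*v + 2.548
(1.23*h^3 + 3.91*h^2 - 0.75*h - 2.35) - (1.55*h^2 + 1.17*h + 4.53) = 1.23*h^3 + 2.36*h^2 - 1.92*h - 6.88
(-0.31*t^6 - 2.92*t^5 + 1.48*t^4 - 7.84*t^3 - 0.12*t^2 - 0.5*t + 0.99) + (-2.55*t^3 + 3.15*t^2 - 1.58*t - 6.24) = -0.31*t^6 - 2.92*t^5 + 1.48*t^4 - 10.39*t^3 + 3.03*t^2 - 2.08*t - 5.25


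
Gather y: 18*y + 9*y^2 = 9*y^2 + 18*y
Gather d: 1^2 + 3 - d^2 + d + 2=-d^2 + d + 6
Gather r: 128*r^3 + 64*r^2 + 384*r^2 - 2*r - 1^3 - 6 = 128*r^3 + 448*r^2 - 2*r - 7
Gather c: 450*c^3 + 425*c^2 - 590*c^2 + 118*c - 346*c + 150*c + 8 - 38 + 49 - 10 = 450*c^3 - 165*c^2 - 78*c + 9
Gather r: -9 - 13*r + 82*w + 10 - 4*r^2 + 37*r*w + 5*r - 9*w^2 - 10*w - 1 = -4*r^2 + r*(37*w - 8) - 9*w^2 + 72*w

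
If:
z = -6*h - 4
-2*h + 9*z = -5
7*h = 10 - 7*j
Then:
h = -31/56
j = 111/56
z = -19/28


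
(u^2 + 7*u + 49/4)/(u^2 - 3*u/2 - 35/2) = (u + 7/2)/(u - 5)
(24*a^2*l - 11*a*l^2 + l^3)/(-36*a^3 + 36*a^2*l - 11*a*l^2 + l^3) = l*(-8*a + l)/(12*a^2 - 8*a*l + l^2)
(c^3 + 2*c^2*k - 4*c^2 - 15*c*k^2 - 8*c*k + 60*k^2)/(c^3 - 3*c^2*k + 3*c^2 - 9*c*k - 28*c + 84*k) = (c + 5*k)/(c + 7)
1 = 1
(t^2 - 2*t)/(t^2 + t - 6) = t/(t + 3)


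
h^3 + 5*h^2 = h^2*(h + 5)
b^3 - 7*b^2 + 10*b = b*(b - 5)*(b - 2)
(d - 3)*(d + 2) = d^2 - d - 6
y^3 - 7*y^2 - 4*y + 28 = (y - 7)*(y - 2)*(y + 2)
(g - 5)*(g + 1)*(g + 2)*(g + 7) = g^4 + 5*g^3 - 27*g^2 - 101*g - 70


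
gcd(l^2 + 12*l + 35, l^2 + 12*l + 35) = l^2 + 12*l + 35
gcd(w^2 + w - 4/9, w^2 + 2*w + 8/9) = w + 4/3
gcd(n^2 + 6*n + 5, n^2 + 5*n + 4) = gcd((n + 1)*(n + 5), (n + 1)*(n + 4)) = n + 1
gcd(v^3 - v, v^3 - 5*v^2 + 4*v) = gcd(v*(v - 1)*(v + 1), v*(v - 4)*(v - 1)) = v^2 - v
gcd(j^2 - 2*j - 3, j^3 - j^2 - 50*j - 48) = j + 1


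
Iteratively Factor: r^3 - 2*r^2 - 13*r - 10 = (r + 2)*(r^2 - 4*r - 5) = (r + 1)*(r + 2)*(r - 5)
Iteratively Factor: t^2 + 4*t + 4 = (t + 2)*(t + 2)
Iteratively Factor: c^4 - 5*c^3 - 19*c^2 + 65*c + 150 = (c - 5)*(c^3 - 19*c - 30) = (c - 5)*(c + 3)*(c^2 - 3*c - 10) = (c - 5)^2*(c + 3)*(c + 2)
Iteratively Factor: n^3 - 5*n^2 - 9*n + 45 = (n - 3)*(n^2 - 2*n - 15) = (n - 3)*(n + 3)*(n - 5)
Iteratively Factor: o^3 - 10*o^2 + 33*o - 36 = (o - 4)*(o^2 - 6*o + 9) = (o - 4)*(o - 3)*(o - 3)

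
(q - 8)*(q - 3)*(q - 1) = q^3 - 12*q^2 + 35*q - 24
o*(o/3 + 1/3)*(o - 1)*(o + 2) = o^4/3 + 2*o^3/3 - o^2/3 - 2*o/3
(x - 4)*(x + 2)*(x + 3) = x^3 + x^2 - 14*x - 24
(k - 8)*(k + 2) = k^2 - 6*k - 16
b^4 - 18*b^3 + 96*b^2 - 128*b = b*(b - 8)^2*(b - 2)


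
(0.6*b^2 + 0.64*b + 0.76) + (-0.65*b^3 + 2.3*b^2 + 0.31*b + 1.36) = -0.65*b^3 + 2.9*b^2 + 0.95*b + 2.12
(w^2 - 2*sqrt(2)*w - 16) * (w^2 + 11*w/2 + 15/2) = w^4 - 2*sqrt(2)*w^3 + 11*w^3/2 - 11*sqrt(2)*w^2 - 17*w^2/2 - 88*w - 15*sqrt(2)*w - 120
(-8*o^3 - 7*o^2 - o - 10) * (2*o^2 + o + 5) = -16*o^5 - 22*o^4 - 49*o^3 - 56*o^2 - 15*o - 50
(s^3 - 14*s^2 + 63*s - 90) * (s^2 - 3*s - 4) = s^5 - 17*s^4 + 101*s^3 - 223*s^2 + 18*s + 360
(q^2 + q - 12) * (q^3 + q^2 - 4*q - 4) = q^5 + 2*q^4 - 15*q^3 - 20*q^2 + 44*q + 48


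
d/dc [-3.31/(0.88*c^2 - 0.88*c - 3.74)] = (5.8256*c - 2.9128)/(-0.88*c^2 + 0.88*c + 3.74)^2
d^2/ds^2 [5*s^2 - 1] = 10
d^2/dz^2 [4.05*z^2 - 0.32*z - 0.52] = 8.10000000000000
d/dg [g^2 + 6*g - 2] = 2*g + 6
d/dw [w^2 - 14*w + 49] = 2*w - 14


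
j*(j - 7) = j^2 - 7*j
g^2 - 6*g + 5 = (g - 5)*(g - 1)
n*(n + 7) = n^2 + 7*n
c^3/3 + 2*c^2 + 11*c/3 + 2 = (c/3 + 1)*(c + 1)*(c + 2)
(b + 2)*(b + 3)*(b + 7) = b^3 + 12*b^2 + 41*b + 42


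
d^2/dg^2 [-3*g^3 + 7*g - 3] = -18*g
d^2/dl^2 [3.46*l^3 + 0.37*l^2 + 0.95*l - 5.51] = 20.76*l + 0.74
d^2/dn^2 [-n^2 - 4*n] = -2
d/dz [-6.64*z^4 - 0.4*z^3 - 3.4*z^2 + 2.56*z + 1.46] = -26.56*z^3 - 1.2*z^2 - 6.8*z + 2.56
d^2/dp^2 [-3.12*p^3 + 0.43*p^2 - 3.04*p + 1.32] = 0.86 - 18.72*p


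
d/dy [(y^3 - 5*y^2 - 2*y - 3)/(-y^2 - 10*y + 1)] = (-y^4 - 20*y^3 + 51*y^2 - 16*y - 32)/(y^4 + 20*y^3 + 98*y^2 - 20*y + 1)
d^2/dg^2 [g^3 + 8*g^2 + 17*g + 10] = 6*g + 16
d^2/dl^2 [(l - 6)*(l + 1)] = 2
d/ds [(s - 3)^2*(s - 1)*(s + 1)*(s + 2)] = 5*s^4 - 16*s^3 - 12*s^2 + 44*s + 3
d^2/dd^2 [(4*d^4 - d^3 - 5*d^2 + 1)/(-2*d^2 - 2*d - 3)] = 2*(-16*d^6 - 48*d^5 - 120*d^4 - 214*d^3 - 300*d^2 + 15*d + 47)/(8*d^6 + 24*d^5 + 60*d^4 + 80*d^3 + 90*d^2 + 54*d + 27)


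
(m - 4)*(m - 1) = m^2 - 5*m + 4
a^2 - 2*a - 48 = (a - 8)*(a + 6)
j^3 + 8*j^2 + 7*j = j*(j + 1)*(j + 7)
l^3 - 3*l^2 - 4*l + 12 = (l - 3)*(l - 2)*(l + 2)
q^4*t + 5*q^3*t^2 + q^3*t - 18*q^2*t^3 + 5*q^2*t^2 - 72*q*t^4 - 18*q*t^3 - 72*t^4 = (q - 4*t)*(q + 3*t)*(q + 6*t)*(q*t + t)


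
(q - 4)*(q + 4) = q^2 - 16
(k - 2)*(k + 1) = k^2 - k - 2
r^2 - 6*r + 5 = (r - 5)*(r - 1)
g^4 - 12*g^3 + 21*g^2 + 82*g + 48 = (g - 8)*(g - 6)*(g + 1)^2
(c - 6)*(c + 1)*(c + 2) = c^3 - 3*c^2 - 16*c - 12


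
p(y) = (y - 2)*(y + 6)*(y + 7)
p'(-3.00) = -23.00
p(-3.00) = -60.00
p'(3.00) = 109.00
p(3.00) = 90.00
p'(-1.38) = -8.65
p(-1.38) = -87.76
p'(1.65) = 60.47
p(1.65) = -23.16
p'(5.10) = 206.23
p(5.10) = 416.36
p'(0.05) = 17.11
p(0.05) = -83.17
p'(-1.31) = -7.67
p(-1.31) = -88.33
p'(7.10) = 323.43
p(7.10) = 942.02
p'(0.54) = 28.75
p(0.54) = -71.99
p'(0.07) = 17.55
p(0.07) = -82.83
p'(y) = (y - 2)*(y + 6) + (y - 2)*(y + 7) + (y + 6)*(y + 7) = 3*y^2 + 22*y + 16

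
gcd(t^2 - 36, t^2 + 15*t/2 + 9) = t + 6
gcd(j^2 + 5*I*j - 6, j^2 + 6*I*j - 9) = j + 3*I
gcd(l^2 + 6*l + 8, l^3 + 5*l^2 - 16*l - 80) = l + 4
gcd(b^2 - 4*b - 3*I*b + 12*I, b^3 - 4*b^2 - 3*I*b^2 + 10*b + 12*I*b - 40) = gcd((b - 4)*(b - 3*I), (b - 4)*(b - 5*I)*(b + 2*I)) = b - 4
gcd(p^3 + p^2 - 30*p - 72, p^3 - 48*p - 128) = p + 4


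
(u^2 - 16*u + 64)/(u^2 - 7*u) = (u^2 - 16*u + 64)/(u*(u - 7))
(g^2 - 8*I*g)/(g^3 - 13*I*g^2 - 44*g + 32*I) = g/(g^2 - 5*I*g - 4)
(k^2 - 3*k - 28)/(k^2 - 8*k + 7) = (k + 4)/(k - 1)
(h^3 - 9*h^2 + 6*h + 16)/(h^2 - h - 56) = (h^2 - h - 2)/(h + 7)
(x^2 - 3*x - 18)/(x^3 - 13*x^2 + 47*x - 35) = (x^2 - 3*x - 18)/(x^3 - 13*x^2 + 47*x - 35)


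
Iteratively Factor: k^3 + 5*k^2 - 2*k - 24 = (k - 2)*(k^2 + 7*k + 12) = (k - 2)*(k + 4)*(k + 3)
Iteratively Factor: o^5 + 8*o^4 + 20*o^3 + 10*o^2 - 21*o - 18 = (o - 1)*(o^4 + 9*o^3 + 29*o^2 + 39*o + 18) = (o - 1)*(o + 3)*(o^3 + 6*o^2 + 11*o + 6) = (o - 1)*(o + 3)^2*(o^2 + 3*o + 2) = (o - 1)*(o + 1)*(o + 3)^2*(o + 2)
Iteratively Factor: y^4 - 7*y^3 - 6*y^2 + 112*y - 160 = (y - 5)*(y^3 - 2*y^2 - 16*y + 32) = (y - 5)*(y - 2)*(y^2 - 16) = (y - 5)*(y - 2)*(y + 4)*(y - 4)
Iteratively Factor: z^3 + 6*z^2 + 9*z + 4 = (z + 4)*(z^2 + 2*z + 1) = (z + 1)*(z + 4)*(z + 1)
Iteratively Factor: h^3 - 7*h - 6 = (h - 3)*(h^2 + 3*h + 2) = (h - 3)*(h + 1)*(h + 2)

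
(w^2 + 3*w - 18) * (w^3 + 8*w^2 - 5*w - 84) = w^5 + 11*w^4 + w^3 - 243*w^2 - 162*w + 1512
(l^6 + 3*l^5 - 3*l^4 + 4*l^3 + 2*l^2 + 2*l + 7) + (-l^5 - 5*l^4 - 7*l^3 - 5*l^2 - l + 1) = l^6 + 2*l^5 - 8*l^4 - 3*l^3 - 3*l^2 + l + 8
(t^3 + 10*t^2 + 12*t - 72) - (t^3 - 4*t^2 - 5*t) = 14*t^2 + 17*t - 72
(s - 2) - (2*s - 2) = -s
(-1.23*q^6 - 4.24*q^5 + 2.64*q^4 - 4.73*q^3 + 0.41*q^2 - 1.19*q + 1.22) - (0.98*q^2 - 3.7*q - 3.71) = -1.23*q^6 - 4.24*q^5 + 2.64*q^4 - 4.73*q^3 - 0.57*q^2 + 2.51*q + 4.93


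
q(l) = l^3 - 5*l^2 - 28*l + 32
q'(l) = 3*l^2 - 10*l - 28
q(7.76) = -19.08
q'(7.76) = 75.05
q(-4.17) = -10.70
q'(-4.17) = 65.87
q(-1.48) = 59.25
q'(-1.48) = -6.63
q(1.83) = -29.86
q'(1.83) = -36.25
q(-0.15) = 36.08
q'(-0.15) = -26.43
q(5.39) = -107.59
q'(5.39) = 5.26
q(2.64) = -58.37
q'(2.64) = -33.49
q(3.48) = -83.85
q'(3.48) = -26.47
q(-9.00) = -850.00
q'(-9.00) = 305.00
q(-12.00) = -2080.00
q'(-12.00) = 524.00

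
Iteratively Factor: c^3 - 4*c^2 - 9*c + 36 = (c + 3)*(c^2 - 7*c + 12) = (c - 3)*(c + 3)*(c - 4)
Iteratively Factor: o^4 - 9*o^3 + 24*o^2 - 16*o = (o)*(o^3 - 9*o^2 + 24*o - 16) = o*(o - 4)*(o^2 - 5*o + 4) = o*(o - 4)*(o - 1)*(o - 4)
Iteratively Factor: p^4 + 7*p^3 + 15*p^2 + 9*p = (p + 3)*(p^3 + 4*p^2 + 3*p) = p*(p + 3)*(p^2 + 4*p + 3) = p*(p + 1)*(p + 3)*(p + 3)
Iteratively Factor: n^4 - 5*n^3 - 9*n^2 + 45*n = (n)*(n^3 - 5*n^2 - 9*n + 45) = n*(n - 3)*(n^2 - 2*n - 15) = n*(n - 3)*(n + 3)*(n - 5)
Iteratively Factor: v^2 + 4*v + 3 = (v + 1)*(v + 3)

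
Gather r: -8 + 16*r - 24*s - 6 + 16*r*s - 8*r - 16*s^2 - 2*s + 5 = r*(16*s + 8) - 16*s^2 - 26*s - 9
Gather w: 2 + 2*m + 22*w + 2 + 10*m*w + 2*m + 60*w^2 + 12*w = 4*m + 60*w^2 + w*(10*m + 34) + 4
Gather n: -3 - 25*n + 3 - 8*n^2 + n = -8*n^2 - 24*n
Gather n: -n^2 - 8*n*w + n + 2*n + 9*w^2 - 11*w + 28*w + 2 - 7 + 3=-n^2 + n*(3 - 8*w) + 9*w^2 + 17*w - 2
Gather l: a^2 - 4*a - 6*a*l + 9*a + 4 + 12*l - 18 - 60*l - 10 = a^2 + 5*a + l*(-6*a - 48) - 24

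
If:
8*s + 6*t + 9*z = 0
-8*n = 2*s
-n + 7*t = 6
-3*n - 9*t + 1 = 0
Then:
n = -47/30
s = 94/15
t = 19/30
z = -809/135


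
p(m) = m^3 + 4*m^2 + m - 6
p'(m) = 3*m^2 + 8*m + 1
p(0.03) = -5.97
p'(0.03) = 1.24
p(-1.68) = -1.13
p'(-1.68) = -3.97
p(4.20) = 142.85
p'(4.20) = 87.52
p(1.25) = 3.45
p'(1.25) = 15.69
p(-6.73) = -136.38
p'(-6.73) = 83.04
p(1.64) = 10.81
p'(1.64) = 22.19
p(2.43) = 34.40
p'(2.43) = 38.15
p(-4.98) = -35.28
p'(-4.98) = 35.56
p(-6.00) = -84.00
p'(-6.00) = 61.00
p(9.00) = 1056.00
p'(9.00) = 316.00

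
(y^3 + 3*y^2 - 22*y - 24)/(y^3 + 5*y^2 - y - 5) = (y^2 + 2*y - 24)/(y^2 + 4*y - 5)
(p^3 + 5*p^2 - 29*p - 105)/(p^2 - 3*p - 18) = (p^2 + 2*p - 35)/(p - 6)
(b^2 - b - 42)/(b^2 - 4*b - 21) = (b + 6)/(b + 3)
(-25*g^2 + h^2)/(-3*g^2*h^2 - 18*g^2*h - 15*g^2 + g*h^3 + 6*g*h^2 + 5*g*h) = (25*g^2 - h^2)/(g*(3*g*h^2 + 18*g*h + 15*g - h^3 - 6*h^2 - 5*h))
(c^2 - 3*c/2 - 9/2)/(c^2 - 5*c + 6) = (c + 3/2)/(c - 2)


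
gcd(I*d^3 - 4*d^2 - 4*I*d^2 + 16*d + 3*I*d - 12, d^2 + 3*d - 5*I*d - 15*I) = 1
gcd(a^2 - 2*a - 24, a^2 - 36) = a - 6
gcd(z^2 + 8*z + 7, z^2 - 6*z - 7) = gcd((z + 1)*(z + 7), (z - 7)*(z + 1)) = z + 1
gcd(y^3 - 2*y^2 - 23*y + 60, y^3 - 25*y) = y + 5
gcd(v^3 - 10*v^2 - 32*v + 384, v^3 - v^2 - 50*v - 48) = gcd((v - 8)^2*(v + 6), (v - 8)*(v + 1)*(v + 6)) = v^2 - 2*v - 48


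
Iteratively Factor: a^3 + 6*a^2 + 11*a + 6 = (a + 2)*(a^2 + 4*a + 3) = (a + 2)*(a + 3)*(a + 1)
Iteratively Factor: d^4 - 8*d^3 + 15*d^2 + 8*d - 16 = (d + 1)*(d^3 - 9*d^2 + 24*d - 16) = (d - 1)*(d + 1)*(d^2 - 8*d + 16) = (d - 4)*(d - 1)*(d + 1)*(d - 4)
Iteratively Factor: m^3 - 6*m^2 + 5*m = (m - 5)*(m^2 - m) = m*(m - 5)*(m - 1)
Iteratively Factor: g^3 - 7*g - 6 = (g + 1)*(g^2 - g - 6) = (g - 3)*(g + 1)*(g + 2)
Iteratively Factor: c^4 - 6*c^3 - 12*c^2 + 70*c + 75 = (c - 5)*(c^3 - c^2 - 17*c - 15) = (c - 5)*(c + 3)*(c^2 - 4*c - 5) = (c - 5)*(c + 1)*(c + 3)*(c - 5)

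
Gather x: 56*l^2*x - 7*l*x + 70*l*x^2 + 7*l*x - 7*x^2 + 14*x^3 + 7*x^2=56*l^2*x + 70*l*x^2 + 14*x^3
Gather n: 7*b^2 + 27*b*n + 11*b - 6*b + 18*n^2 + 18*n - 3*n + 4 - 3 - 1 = 7*b^2 + 5*b + 18*n^2 + n*(27*b + 15)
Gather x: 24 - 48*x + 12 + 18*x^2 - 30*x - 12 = 18*x^2 - 78*x + 24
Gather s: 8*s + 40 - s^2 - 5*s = -s^2 + 3*s + 40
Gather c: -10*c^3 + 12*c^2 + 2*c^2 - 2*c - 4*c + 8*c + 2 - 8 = -10*c^3 + 14*c^2 + 2*c - 6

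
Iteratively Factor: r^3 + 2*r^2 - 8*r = (r)*(r^2 + 2*r - 8) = r*(r + 4)*(r - 2)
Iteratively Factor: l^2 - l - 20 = (l - 5)*(l + 4)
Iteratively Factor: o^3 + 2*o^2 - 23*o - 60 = (o + 4)*(o^2 - 2*o - 15) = (o - 5)*(o + 4)*(o + 3)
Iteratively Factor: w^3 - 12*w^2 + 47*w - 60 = (w - 3)*(w^2 - 9*w + 20) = (w - 4)*(w - 3)*(w - 5)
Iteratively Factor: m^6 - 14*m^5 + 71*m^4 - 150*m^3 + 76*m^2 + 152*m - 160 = (m + 1)*(m^5 - 15*m^4 + 86*m^3 - 236*m^2 + 312*m - 160) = (m - 5)*(m + 1)*(m^4 - 10*m^3 + 36*m^2 - 56*m + 32) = (m - 5)*(m - 2)*(m + 1)*(m^3 - 8*m^2 + 20*m - 16) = (m - 5)*(m - 2)^2*(m + 1)*(m^2 - 6*m + 8) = (m - 5)*(m - 4)*(m - 2)^2*(m + 1)*(m - 2)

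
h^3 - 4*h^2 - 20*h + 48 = (h - 6)*(h - 2)*(h + 4)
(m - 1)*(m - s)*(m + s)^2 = m^4 + m^3*s - m^3 - m^2*s^2 - m^2*s - m*s^3 + m*s^2 + s^3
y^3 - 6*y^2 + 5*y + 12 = (y - 4)*(y - 3)*(y + 1)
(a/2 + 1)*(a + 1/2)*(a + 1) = a^3/2 + 7*a^2/4 + 7*a/4 + 1/2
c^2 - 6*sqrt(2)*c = c*(c - 6*sqrt(2))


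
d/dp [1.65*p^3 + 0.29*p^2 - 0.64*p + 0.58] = 4.95*p^2 + 0.58*p - 0.64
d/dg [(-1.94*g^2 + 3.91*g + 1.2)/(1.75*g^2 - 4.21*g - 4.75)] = (1.3249*g^2 + 14.23*g - 13.5205)/(3.0625*g^4 - 14.735*g^3 + 1.0991*g^2 + 39.995*g + 22.5625)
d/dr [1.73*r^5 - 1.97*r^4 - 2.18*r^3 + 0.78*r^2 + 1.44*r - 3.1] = 8.65*r^4 - 7.88*r^3 - 6.54*r^2 + 1.56*r + 1.44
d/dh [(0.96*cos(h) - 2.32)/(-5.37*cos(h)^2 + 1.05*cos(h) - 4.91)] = (-5.1552*cos(h)^2 + 24.9168*cos(h) + 2.2776)*sin(h)/(28.8369*cos(h)^4 - 11.277*cos(h)^3 + 53.8359*cos(h)^2 - 10.311*cos(h) + 24.1081)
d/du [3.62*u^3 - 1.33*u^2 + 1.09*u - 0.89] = 10.86*u^2 - 2.66*u + 1.09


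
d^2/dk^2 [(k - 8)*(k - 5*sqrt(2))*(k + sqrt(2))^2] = 12*k^2 - 48*k - 18*sqrt(2)*k - 36 + 48*sqrt(2)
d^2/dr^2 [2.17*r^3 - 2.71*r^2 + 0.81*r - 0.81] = 13.02*r - 5.42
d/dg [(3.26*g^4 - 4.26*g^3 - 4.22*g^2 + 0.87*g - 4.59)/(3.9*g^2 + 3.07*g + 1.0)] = (25.428*g^5 + 13.4106*g^4 - 13.1164*g^3 - 29.1284*g^2 + 27.362*g + 14.9613)/(15.21*g^4 + 23.946*g^3 + 17.2249*g^2 + 6.14*g + 1.0)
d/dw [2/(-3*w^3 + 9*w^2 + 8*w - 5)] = 2*(9*w^2 - 18*w - 8)/(3*w^3 - 9*w^2 - 8*w + 5)^2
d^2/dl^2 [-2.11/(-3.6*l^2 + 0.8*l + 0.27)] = (54.6912*l^2 - 12.1536*l - 2.11*(7.2*l - 0.8)*(14.4*l - 1.6) - 4.10184)/(-3.6*l^2 + 0.8*l + 0.27)^3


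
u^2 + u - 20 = (u - 4)*(u + 5)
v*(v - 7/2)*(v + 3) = v^3 - v^2/2 - 21*v/2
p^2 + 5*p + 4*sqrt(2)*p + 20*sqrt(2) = (p + 5)*(p + 4*sqrt(2))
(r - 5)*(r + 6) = r^2 + r - 30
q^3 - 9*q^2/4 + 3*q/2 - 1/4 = (q - 1)^2*(q - 1/4)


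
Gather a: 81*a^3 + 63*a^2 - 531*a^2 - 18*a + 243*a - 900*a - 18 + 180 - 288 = 81*a^3 - 468*a^2 - 675*a - 126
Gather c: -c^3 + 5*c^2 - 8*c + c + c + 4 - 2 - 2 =-c^3 + 5*c^2 - 6*c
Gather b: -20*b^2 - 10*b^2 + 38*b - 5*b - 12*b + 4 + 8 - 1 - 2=-30*b^2 + 21*b + 9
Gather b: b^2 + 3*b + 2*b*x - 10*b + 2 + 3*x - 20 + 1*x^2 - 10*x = b^2 + b*(2*x - 7) + x^2 - 7*x - 18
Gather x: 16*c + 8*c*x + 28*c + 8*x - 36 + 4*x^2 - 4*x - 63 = 44*c + 4*x^2 + x*(8*c + 4) - 99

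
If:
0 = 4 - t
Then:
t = 4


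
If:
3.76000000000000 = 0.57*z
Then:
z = 6.60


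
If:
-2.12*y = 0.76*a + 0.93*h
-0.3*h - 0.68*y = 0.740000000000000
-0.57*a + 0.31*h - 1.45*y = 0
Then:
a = 3.04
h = 0.16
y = -1.16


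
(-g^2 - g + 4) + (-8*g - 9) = -g^2 - 9*g - 5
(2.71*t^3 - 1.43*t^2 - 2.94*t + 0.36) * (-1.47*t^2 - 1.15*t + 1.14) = -3.9837*t^5 - 1.0144*t^4 + 9.0557*t^3 + 1.2216*t^2 - 3.7656*t + 0.4104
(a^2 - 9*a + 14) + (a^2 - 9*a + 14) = 2*a^2 - 18*a + 28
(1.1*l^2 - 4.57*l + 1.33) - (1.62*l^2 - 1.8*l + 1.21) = -0.52*l^2 - 2.77*l + 0.12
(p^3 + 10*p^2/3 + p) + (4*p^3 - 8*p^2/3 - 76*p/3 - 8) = 5*p^3 + 2*p^2/3 - 73*p/3 - 8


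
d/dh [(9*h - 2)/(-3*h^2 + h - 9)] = (-27*h^2 + 9*h + (6*h - 1)*(9*h - 2) - 81)/(3*h^2 - h + 9)^2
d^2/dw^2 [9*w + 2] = 0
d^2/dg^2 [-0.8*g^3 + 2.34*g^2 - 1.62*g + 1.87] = 4.68 - 4.8*g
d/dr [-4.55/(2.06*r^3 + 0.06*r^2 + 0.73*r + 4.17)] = (28.119*r^2 + 0.546*r + 3.3215)/(2.06*r^3 + 0.06*r^2 + 0.73*r + 4.17)^2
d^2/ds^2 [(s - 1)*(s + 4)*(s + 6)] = 6*s + 18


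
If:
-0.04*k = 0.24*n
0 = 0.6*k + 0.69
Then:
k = -1.15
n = 0.19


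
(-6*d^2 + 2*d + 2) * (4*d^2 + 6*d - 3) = -24*d^4 - 28*d^3 + 38*d^2 + 6*d - 6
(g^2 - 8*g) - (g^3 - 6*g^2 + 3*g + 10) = -g^3 + 7*g^2 - 11*g - 10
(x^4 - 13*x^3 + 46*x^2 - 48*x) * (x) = x^5 - 13*x^4 + 46*x^3 - 48*x^2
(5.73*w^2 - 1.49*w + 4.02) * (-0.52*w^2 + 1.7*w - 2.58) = -2.9796*w^4 + 10.5158*w^3 - 19.4068*w^2 + 10.6782*w - 10.3716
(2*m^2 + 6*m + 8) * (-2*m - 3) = -4*m^3 - 18*m^2 - 34*m - 24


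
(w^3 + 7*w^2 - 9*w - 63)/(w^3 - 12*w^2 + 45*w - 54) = (w^2 + 10*w + 21)/(w^2 - 9*w + 18)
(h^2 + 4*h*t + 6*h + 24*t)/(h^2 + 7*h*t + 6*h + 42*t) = (h + 4*t)/(h + 7*t)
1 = 1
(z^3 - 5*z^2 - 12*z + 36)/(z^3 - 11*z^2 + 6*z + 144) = (z - 2)/(z - 8)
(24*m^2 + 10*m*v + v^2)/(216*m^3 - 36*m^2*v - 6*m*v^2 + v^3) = (4*m + v)/(36*m^2 - 12*m*v + v^2)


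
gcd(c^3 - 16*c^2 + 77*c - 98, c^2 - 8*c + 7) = c - 7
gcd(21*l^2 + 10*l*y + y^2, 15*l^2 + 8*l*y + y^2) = 3*l + y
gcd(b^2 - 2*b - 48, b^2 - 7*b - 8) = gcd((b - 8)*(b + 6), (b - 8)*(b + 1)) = b - 8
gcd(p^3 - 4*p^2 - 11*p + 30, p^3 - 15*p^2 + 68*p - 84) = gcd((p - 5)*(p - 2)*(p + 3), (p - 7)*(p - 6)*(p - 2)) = p - 2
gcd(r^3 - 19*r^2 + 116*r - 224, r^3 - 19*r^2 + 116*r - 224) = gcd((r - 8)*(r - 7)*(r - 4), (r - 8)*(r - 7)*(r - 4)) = r^3 - 19*r^2 + 116*r - 224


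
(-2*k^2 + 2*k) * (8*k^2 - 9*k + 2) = -16*k^4 + 34*k^3 - 22*k^2 + 4*k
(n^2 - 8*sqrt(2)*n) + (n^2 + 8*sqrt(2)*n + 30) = 2*n^2 + 30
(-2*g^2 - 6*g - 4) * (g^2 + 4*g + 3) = -2*g^4 - 14*g^3 - 34*g^2 - 34*g - 12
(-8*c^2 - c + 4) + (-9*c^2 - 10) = -17*c^2 - c - 6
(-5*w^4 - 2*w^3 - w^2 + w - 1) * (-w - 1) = 5*w^5 + 7*w^4 + 3*w^3 + 1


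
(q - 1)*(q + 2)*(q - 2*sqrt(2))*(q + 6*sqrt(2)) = q^4 + q^3 + 4*sqrt(2)*q^3 - 26*q^2 + 4*sqrt(2)*q^2 - 24*q - 8*sqrt(2)*q + 48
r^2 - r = r*(r - 1)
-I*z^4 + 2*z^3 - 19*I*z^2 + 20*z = z*(z - 4*I)*(z + 5*I)*(-I*z + 1)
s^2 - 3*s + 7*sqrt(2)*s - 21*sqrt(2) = (s - 3)*(s + 7*sqrt(2))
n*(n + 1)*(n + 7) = n^3 + 8*n^2 + 7*n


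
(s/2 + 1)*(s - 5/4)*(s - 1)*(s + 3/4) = s^4/2 + s^3/4 - 55*s^2/32 + s/32 + 15/16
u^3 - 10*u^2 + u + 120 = (u - 8)*(u - 5)*(u + 3)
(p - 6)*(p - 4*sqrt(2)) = p^2 - 6*p - 4*sqrt(2)*p + 24*sqrt(2)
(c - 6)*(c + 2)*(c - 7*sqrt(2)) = c^3 - 7*sqrt(2)*c^2 - 4*c^2 - 12*c + 28*sqrt(2)*c + 84*sqrt(2)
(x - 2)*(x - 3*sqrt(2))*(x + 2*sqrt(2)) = x^3 - 2*x^2 - sqrt(2)*x^2 - 12*x + 2*sqrt(2)*x + 24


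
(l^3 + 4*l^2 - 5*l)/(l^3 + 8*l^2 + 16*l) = (l^2 + 4*l - 5)/(l^2 + 8*l + 16)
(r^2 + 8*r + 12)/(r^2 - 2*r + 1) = (r^2 + 8*r + 12)/(r^2 - 2*r + 1)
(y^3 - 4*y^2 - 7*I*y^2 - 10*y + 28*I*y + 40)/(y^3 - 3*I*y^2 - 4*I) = (y^2 - y*(4 + 5*I) + 20*I)/(y^2 - I*y + 2)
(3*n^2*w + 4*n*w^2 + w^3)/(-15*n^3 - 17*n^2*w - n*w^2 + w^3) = w/(-5*n + w)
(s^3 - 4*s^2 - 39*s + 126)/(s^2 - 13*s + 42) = (s^2 + 3*s - 18)/(s - 6)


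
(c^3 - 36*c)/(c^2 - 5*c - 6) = c*(c + 6)/(c + 1)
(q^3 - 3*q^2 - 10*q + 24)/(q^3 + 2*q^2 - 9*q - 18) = (q^2 - 6*q + 8)/(q^2 - q - 6)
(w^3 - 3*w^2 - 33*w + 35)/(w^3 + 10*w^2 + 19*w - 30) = (w - 7)/(w + 6)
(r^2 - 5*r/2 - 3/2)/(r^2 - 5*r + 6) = (r + 1/2)/(r - 2)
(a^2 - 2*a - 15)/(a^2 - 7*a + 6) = (a^2 - 2*a - 15)/(a^2 - 7*a + 6)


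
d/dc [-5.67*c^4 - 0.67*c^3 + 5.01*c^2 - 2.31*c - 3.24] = -22.68*c^3 - 2.01*c^2 + 10.02*c - 2.31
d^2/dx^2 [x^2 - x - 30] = 2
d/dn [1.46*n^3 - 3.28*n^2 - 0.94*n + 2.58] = 4.38*n^2 - 6.56*n - 0.94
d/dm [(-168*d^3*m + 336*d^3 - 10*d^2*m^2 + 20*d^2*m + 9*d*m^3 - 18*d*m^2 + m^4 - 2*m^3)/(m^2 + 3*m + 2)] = (168*d^3*m^2 - 672*d^3*m - 1344*d^3 - 50*d^2*m^2 - 40*d^2*m + 40*d^2 + 9*d*m^4 + 54*d*m^3 - 72*d*m + 2*m^5 + 7*m^4 - 4*m^3 - 12*m^2)/(m^4 + 6*m^3 + 13*m^2 + 12*m + 4)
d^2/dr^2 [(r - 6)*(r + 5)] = 2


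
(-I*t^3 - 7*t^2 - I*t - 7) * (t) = -I*t^4 - 7*t^3 - I*t^2 - 7*t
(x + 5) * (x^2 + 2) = x^3 + 5*x^2 + 2*x + 10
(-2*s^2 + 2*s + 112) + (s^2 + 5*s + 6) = -s^2 + 7*s + 118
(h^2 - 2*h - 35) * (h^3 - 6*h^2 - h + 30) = h^5 - 8*h^4 - 24*h^3 + 242*h^2 - 25*h - 1050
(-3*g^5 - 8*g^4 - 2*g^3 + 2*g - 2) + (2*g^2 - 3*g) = -3*g^5 - 8*g^4 - 2*g^3 + 2*g^2 - g - 2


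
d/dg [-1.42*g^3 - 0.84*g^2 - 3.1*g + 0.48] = -4.26*g^2 - 1.68*g - 3.1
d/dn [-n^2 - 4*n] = -2*n - 4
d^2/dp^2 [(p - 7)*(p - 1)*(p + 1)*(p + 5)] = 12*p^2 - 12*p - 72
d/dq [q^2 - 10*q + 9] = 2*q - 10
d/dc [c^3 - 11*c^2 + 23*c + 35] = 3*c^2 - 22*c + 23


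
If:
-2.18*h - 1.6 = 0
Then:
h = -0.73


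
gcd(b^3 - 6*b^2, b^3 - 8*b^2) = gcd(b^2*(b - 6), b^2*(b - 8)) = b^2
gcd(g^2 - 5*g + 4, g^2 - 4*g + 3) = g - 1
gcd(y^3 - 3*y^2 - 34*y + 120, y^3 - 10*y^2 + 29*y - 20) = y^2 - 9*y + 20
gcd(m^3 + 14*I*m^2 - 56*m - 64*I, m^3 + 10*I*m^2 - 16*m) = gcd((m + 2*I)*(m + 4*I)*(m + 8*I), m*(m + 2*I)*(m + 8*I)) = m^2 + 10*I*m - 16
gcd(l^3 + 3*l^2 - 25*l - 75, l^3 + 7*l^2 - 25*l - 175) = l^2 - 25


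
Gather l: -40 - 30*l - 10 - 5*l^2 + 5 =-5*l^2 - 30*l - 45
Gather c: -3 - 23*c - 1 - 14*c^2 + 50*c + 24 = -14*c^2 + 27*c + 20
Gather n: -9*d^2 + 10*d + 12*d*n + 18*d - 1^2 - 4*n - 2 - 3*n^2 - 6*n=-9*d^2 + 28*d - 3*n^2 + n*(12*d - 10) - 3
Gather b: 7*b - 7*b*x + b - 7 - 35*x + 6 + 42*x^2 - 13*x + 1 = b*(8 - 7*x) + 42*x^2 - 48*x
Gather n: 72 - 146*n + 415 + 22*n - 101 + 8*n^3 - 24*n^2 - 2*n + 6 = 8*n^3 - 24*n^2 - 126*n + 392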